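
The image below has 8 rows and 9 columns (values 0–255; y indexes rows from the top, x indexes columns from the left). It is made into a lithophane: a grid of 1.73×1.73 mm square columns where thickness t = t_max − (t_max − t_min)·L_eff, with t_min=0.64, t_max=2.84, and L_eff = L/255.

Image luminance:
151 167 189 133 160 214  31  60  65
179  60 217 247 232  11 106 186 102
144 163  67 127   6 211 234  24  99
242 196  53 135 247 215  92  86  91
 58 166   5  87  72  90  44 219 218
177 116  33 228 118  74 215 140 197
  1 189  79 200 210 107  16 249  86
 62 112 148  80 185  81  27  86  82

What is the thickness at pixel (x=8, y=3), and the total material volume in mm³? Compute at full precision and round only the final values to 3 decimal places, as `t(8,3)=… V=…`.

t(8,3)=2.055 V=374.460

span = t_max - t_min = 2.84 - 0.64 = 2.200
L(8,3) = 91, L_eff = 91/255 = 0.356863
t(8,3) = 2.84 - 2.200·0.356863 = 2.055
Σt over all 8·9 pixels = 159523/1275 ≈ 125.1160784
V = pitch²·Σt = 1.73²·159523/1275 = 374.460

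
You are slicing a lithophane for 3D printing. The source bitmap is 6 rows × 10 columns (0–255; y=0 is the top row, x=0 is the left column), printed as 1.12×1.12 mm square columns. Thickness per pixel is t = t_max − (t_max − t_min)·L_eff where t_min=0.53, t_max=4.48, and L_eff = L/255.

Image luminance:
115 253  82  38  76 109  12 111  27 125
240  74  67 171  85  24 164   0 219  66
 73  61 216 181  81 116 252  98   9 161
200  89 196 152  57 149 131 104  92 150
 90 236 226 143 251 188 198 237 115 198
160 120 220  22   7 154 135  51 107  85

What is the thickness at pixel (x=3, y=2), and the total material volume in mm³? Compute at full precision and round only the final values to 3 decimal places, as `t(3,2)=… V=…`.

span = t_max - t_min = 4.48 - 0.53 = 3.950
L(3,2) = 181, L_eff = 181/255 = 0.709804
t(3,2) = 4.48 - 3.950·0.709804 = 1.676
Σt over all 6·10 pixels = 257643/1700 ≈ 151.5547059
V = pitch²·Σt = 1.12²·257643/1700 = 190.110

t(3,2)=1.676 V=190.110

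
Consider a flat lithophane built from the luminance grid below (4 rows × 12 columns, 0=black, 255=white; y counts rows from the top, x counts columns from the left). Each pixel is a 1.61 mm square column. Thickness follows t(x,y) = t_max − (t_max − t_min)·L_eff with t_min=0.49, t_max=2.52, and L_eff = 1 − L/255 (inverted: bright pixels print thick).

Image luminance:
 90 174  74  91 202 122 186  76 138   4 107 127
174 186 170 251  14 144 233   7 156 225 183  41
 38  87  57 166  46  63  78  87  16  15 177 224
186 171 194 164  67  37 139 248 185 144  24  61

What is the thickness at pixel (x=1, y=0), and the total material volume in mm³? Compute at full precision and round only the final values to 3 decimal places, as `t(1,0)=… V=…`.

t(1,0)=1.875 V=181.661

span = t_max - t_min = 2.52 - 0.49 = 2.030
L(1,0) = 174, L_eff = 1 - 174/255 = 0.317647 (inverted)
t(1,0) = 2.52 - 2.030·0.317647 = 1.875
Σt over all 4·12 pixels = 1787107/25500 ≈ 70.0826275
V = pitch²·Σt = 1.61²·1787107/25500 = 181.661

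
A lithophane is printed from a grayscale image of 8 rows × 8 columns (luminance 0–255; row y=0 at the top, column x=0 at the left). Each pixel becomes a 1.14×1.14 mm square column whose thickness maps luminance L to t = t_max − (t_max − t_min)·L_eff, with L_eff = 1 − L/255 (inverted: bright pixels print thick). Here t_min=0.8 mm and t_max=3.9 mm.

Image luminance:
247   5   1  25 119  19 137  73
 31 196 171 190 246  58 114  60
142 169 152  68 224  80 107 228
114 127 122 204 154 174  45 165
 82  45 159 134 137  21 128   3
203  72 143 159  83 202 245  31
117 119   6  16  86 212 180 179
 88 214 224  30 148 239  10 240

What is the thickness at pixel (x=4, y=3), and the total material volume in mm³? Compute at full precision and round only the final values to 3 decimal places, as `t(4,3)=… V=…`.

span = t_max - t_min = 3.9 - 0.8 = 3.100
L(4,3) = 154, L_eff = 1 - 154/255 = 0.396078 (inverted)
t(4,3) = 3.9 - 3.100·0.396078 = 2.672
Σt over all 8·8 pixels = 11063/75 ≈ 147.5066667
V = pitch²·Σt = 1.14²·11063/75 = 191.700

t(4,3)=2.672 V=191.700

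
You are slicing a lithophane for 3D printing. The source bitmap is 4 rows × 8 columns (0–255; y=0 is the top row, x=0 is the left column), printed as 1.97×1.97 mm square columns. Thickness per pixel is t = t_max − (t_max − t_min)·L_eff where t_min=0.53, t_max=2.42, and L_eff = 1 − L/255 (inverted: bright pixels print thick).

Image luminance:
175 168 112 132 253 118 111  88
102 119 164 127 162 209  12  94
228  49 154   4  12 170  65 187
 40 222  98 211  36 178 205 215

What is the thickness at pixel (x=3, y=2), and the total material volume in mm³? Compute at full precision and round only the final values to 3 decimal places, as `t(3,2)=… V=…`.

t(3,2)=0.560 V=187.205

span = t_max - t_min = 2.42 - 0.53 = 1.890
L(3,2) = 4, L_eff = 1 - 4/255 = 0.984314 (inverted)
t(3,2) = 2.42 - 1.890·0.984314 = 0.560
Σt over all 4·8 pixels = 20501/425 ≈ 48.2376471
V = pitch²·Σt = 1.97²·20501/425 = 187.205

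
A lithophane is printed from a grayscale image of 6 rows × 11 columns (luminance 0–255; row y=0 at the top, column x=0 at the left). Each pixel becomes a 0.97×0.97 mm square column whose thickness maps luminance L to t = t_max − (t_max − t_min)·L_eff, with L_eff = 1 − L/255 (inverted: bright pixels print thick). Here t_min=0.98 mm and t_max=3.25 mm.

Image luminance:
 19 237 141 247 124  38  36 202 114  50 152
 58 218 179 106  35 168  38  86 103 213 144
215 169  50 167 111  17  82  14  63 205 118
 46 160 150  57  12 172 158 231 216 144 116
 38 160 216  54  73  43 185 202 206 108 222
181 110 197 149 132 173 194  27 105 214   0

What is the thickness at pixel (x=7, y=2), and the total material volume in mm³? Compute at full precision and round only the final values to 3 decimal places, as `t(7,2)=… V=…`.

span = t_max - t_min = 3.25 - 0.98 = 2.270
L(7,2) = 14, L_eff = 1 - 14/255 = 0.945098 (inverted)
t(7,2) = 3.25 - 2.270·0.945098 = 1.105
Σt over all 6·11 pixels = 118311/850 ≈ 139.1894118
V = pitch²·Σt = 0.97²·118311/850 = 130.963

t(7,2)=1.105 V=130.963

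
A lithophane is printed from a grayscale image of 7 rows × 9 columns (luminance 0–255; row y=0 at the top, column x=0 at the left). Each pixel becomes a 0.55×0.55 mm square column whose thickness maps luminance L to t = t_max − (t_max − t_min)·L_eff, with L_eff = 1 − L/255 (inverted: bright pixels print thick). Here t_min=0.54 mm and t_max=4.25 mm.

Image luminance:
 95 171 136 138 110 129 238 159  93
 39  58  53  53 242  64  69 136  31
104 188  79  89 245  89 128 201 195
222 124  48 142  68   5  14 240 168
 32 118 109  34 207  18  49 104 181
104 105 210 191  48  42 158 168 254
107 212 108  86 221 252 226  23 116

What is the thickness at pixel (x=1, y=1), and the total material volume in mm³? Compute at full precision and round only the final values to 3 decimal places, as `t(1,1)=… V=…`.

span = t_max - t_min = 4.25 - 0.54 = 3.710
L(1,1) = 58, L_eff = 1 - 58/255 = 0.772549 (inverted)
t(1,1) = 4.25 - 3.710·0.772549 = 1.384
Σt over all 7·9 pixels = 944594/6375 ≈ 148.1716078
V = pitch²·Σt = 0.55²·944594/6375 = 44.822

t(1,1)=1.384 V=44.822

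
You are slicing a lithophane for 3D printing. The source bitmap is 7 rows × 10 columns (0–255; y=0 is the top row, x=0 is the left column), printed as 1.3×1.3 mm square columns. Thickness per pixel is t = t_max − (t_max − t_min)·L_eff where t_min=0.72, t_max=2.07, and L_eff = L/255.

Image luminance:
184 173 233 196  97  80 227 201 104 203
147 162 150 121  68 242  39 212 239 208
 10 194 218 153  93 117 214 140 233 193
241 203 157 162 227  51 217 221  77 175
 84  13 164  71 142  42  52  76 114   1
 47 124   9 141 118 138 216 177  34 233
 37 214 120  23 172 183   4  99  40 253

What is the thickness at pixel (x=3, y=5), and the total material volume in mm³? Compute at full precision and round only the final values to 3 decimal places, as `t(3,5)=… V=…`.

span = t_max - t_min = 2.07 - 0.72 = 1.350
L(3,5) = 141, L_eff = 141/255 = 0.552941
t(3,5) = 2.07 - 1.350·0.552941 = 1.324
Σt over all 7·10 pixels = 158823/1700 ≈ 93.4252941
V = pitch²·Σt = 1.3²·158823/1700 = 157.889

t(3,5)=1.324 V=157.889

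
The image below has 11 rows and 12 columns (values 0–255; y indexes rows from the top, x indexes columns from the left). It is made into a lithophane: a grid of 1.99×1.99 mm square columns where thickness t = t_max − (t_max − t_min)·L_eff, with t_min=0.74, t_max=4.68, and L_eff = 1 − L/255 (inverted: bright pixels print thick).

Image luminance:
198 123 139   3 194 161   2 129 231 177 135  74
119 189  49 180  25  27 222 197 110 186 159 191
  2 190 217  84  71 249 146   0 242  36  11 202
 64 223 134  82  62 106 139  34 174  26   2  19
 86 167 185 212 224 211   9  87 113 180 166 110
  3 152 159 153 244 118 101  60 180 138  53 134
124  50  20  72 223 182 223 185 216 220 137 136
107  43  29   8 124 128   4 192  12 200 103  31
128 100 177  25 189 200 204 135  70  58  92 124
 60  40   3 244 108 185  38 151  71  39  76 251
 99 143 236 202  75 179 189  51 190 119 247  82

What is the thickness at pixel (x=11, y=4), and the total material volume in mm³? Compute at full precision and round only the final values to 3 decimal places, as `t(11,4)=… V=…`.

span = t_max - t_min = 4.68 - 0.74 = 3.940
L(11,4) = 110, L_eff = 1 - 110/255 = 0.568627 (inverted)
t(11,4) = 4.68 - 3.940·0.568627 = 2.440
Σt over all 11·12 pixels = 1487411/4250 ≈ 349.9790588
V = pitch²·Σt = 1.99²·1487411/4250 = 1385.952

t(11,4)=2.440 V=1385.952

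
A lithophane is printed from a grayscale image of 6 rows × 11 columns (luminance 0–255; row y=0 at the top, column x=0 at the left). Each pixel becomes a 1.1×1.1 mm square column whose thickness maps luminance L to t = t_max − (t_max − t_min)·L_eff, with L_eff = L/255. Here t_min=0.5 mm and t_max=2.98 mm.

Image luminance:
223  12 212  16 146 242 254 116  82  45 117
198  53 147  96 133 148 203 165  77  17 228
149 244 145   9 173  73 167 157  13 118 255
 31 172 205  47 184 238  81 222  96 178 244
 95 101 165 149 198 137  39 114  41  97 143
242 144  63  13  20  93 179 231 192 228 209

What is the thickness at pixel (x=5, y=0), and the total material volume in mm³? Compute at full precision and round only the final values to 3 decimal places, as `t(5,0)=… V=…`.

t(5,0)=0.626 V=131.790

span = t_max - t_min = 2.98 - 0.5 = 2.480
L(5,0) = 242, L_eff = 242/255 = 0.949020
t(5,0) = 2.98 - 2.480·0.949020 = 0.626
Σt over all 6·11 pixels = 231449/2125 ≈ 108.9171765
V = pitch²·Σt = 1.1²·231449/2125 = 131.790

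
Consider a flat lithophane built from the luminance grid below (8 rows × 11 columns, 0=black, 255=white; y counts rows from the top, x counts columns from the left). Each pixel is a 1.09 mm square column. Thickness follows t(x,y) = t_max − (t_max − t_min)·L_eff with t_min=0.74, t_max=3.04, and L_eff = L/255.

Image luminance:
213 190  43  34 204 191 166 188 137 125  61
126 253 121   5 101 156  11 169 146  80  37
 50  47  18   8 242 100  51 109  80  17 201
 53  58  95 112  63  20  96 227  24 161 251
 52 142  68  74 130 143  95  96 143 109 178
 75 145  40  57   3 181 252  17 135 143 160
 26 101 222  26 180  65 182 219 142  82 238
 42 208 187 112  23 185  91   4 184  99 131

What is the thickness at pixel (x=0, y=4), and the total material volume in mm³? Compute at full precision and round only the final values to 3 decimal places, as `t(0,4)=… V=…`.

span = t_max - t_min = 3.04 - 0.74 = 2.300
L(0,4) = 52, L_eff = 52/255 = 0.203922
t(0,4) = 3.04 - 2.300·0.203922 = 2.571
Σt over all 8·11 pixels = 90311/510 ≈ 177.0803922
V = pitch²·Σt = 1.09²·90311/510 = 210.389

t(0,4)=2.571 V=210.389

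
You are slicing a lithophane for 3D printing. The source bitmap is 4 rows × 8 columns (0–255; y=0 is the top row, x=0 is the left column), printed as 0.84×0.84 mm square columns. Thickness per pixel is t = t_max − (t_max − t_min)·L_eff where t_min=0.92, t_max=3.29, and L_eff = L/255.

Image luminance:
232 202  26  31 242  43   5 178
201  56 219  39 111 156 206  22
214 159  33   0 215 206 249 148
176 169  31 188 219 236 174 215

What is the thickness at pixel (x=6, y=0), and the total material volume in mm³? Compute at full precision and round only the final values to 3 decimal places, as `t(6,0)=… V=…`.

span = t_max - t_min = 3.29 - 0.92 = 2.370
L(6,0) = 5, L_eff = 5/255 = 0.019608
t(6,0) = 3.29 - 2.370·0.019608 = 3.244
Σt over all 4·8 pixels = 531401/8500 ≈ 62.5177647
V = pitch²·Σt = 0.84²·531401/8500 = 44.113

t(6,0)=3.244 V=44.113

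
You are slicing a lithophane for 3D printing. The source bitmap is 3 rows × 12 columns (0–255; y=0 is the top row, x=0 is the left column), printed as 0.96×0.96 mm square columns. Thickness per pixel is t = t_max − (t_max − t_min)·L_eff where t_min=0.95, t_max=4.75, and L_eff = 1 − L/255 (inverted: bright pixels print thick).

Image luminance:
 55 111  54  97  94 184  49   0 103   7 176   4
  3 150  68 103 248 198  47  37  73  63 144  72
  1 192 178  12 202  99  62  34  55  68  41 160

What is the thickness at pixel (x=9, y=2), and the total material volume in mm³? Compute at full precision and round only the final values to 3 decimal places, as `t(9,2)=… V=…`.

span = t_max - t_min = 4.75 - 0.95 = 3.800
L(9,2) = 68, L_eff = 1 - 68/255 = 0.733333 (inverted)
t(9,2) = 4.75 - 3.800·0.733333 = 1.963
Σt over all 3·12 pixels = 105241/1275 ≈ 82.5419608
V = pitch²·Σt = 0.96²·105241/1275 = 76.071

t(9,2)=1.963 V=76.071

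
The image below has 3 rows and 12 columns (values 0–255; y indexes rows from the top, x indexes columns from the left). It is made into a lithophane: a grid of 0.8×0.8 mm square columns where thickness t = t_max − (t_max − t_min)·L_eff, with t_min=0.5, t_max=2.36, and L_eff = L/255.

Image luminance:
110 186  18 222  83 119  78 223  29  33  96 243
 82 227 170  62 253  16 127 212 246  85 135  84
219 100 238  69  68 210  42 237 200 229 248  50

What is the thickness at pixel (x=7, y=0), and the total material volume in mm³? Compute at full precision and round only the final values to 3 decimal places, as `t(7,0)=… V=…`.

span = t_max - t_min = 2.36 - 0.5 = 1.860
L(7,0) = 223, L_eff = 223/255 = 0.874510
t(7,0) = 2.36 - 1.860·0.874510 = 0.733
Σt over all 3·12 pixels = 48.132
V = pitch²·Σt = 0.8²·48.132 = 30.804

t(7,0)=0.733 V=30.804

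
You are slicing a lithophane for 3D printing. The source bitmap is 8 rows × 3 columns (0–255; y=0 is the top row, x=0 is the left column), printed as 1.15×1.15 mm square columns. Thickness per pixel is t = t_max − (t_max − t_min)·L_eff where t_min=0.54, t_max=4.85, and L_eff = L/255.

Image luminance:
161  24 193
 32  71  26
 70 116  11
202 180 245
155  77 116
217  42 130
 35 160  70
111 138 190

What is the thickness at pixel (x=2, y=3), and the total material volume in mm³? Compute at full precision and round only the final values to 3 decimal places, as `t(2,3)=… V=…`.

span = t_max - t_min = 4.85 - 0.54 = 4.310
L(2,3) = 245, L_eff = 245/255 = 0.960784
t(2,3) = 4.85 - 4.310·0.960784 = 0.709
Σt over all 8·3 pixels = 147789/2125 ≈ 69.5477647
V = pitch²·Σt = 1.15²·147789/2125 = 91.977

t(2,3)=0.709 V=91.977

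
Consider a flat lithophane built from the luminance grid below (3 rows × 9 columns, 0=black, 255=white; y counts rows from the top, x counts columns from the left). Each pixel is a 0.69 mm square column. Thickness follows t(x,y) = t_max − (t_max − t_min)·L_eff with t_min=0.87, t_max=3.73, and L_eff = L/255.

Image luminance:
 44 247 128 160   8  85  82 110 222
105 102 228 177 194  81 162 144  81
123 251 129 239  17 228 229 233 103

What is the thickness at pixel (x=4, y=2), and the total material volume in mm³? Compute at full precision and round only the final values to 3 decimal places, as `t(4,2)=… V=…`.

t(4,2)=3.539 V=27.059

span = t_max - t_min = 3.73 - 0.87 = 2.860
L(4,2) = 17, L_eff = 17/255 = 0.066667
t(4,2) = 3.73 - 2.860·0.066667 = 3.539
Σt over all 3·9 pixels = 483091/8500 ≈ 56.8342353
V = pitch²·Σt = 0.69²·483091/8500 = 27.059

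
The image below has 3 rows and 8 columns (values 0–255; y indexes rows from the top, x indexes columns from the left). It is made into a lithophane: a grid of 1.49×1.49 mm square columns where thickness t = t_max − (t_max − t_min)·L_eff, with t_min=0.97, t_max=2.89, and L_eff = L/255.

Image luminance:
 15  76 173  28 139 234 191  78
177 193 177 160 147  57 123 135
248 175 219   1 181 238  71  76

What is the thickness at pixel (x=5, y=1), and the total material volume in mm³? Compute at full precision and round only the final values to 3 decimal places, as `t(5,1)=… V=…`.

span = t_max - t_min = 2.89 - 0.97 = 1.920
L(5,1) = 57, L_eff = 57/255 = 0.223529
t(5,1) = 2.89 - 1.920·0.223529 = 2.461
Σt over all 3·8 pixels = 94398/2125 ≈ 44.4225882
V = pitch²·Σt = 1.49²·94398/2125 = 98.623

t(5,1)=2.461 V=98.623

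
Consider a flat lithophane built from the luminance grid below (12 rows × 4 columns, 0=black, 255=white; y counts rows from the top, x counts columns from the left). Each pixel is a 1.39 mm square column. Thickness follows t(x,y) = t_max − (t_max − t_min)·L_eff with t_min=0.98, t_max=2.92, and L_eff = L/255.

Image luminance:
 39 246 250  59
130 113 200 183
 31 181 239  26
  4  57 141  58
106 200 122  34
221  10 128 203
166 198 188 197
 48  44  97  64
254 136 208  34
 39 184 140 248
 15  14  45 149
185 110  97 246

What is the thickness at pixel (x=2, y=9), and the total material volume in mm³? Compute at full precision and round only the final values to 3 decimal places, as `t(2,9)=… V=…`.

span = t_max - t_min = 2.92 - 0.98 = 1.940
L(2,9) = 140, L_eff = 140/255 = 0.549020
t(2,9) = 2.92 - 1.940·0.549020 = 1.855
Σt over all 12·4 pixels = 398867/4250 ≈ 93.8510588
V = pitch²·Σt = 1.39²·398867/4250 = 181.330

t(2,9)=1.855 V=181.330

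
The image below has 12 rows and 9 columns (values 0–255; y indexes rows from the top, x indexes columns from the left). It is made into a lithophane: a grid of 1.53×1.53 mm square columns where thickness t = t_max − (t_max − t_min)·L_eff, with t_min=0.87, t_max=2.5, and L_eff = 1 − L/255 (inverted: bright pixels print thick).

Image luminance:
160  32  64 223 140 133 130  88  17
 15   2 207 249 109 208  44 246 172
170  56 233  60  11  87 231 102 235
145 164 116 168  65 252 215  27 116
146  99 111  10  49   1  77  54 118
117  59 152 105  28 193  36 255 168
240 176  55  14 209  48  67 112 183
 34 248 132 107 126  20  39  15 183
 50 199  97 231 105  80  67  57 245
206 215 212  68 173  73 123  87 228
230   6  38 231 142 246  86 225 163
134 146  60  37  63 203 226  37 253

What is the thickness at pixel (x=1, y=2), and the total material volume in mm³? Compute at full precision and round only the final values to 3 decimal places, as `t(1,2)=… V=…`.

t(1,2)=1.228 V=422.256

span = t_max - t_min = 2.5 - 0.87 = 1.630
L(1,2) = 56, L_eff = 1 - 56/255 = 0.780392 (inverted)
t(1,2) = 2.5 - 1.630·0.780392 = 1.228
Σt over all 12·9 pixels = 229987/1275 ≈ 180.3819608
V = pitch²·Σt = 1.53²·229987/1275 = 422.256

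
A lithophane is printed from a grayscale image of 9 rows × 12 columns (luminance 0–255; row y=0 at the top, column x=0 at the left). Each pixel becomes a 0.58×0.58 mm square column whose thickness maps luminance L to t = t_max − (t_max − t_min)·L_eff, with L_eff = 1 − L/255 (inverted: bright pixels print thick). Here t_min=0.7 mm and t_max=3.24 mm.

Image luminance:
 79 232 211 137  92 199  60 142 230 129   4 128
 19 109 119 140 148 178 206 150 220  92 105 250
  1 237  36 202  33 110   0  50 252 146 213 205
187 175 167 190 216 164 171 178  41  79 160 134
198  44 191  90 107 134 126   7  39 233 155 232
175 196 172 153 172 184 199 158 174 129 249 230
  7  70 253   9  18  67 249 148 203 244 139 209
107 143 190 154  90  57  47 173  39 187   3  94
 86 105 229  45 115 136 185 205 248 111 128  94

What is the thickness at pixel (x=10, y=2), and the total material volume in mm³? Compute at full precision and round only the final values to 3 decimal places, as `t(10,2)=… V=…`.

t(10,2)=2.822 V=75.895

span = t_max - t_min = 3.24 - 0.7 = 2.540
L(10,2) = 213, L_eff = 1 - 213/255 = 0.164706 (inverted)
t(10,2) = 3.24 - 2.540·0.164706 = 2.822
Σt over all 9·12 pixels = 95884/425 ≈ 225.6094118
V = pitch²·Σt = 0.58²·95884/425 = 75.895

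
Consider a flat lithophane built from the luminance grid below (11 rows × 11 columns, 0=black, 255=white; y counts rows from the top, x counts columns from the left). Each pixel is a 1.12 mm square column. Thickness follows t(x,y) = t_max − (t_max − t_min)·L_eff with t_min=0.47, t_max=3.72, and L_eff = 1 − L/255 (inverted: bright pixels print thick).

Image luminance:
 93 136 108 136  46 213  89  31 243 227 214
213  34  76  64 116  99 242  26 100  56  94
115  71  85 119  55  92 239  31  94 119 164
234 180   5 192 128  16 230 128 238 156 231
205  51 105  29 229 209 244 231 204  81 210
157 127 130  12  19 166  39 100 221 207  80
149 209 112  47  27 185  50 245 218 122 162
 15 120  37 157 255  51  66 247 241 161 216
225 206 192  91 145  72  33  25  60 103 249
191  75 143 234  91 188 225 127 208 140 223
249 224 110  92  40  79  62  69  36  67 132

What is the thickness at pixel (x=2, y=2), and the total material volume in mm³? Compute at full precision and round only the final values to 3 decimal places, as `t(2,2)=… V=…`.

span = t_max - t_min = 3.72 - 0.47 = 3.250
L(2,2) = 85, L_eff = 1 - 85/255 = 0.666667 (inverted)
t(2,2) = 3.72 - 3.250·0.666667 = 1.553
Σt over all 11·11 pixels = 1338617/5100 ≈ 262.4739216
V = pitch²·Σt = 1.12²·1338617/5100 = 329.247

t(2,2)=1.553 V=329.247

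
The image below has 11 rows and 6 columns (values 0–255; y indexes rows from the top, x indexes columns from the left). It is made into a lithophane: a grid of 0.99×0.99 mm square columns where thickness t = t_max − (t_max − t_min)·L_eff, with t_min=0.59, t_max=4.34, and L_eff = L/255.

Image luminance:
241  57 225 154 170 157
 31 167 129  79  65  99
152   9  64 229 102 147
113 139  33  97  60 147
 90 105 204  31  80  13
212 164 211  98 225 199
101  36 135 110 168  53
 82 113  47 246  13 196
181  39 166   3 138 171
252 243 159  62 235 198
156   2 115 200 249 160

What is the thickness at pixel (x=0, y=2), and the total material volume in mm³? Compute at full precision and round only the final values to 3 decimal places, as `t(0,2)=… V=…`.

t(0,2)=2.105 V=157.838

span = t_max - t_min = 4.34 - 0.59 = 3.750
L(0,2) = 152, L_eff = 152/255 = 0.596078
t(0,2) = 4.34 - 3.750·0.596078 = 2.105
Σt over all 11·6 pixels = 273773/1700 ≈ 161.0429412
V = pitch²·Σt = 0.99²·273773/1700 = 157.838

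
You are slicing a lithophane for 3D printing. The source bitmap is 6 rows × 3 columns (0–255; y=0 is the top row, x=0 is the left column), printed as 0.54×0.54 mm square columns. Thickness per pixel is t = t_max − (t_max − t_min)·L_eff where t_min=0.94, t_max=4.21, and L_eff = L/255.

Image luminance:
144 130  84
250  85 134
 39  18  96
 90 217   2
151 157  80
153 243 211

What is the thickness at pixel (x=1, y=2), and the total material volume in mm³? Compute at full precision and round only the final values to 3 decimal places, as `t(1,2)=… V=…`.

span = t_max - t_min = 4.21 - 0.94 = 3.270
L(1,2) = 18, L_eff = 18/255 = 0.070588
t(1,2) = 4.21 - 3.270·0.070588 = 3.979
Σt over all 6·3 pixels = 197587/4250 ≈ 46.4910588
V = pitch²·Σt = 0.54²·197587/4250 = 13.557

t(1,2)=3.979 V=13.557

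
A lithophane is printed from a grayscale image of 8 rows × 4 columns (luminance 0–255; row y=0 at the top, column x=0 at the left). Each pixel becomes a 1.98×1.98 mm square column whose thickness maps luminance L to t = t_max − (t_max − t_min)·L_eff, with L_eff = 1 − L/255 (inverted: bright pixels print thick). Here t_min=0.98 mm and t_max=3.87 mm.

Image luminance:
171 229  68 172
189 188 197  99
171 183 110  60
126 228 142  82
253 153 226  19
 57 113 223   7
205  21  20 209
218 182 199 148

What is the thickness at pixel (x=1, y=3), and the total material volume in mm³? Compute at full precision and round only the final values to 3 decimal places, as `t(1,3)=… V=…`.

span = t_max - t_min = 3.87 - 0.98 = 2.890
L(1,3) = 228, L_eff = 1 - 228/255 = 0.105882 (inverted)
t(1,3) = 3.87 - 2.890·0.105882 = 3.564
Σt over all 8·4 pixels = 84.264
V = pitch²·Σt = 1.98²·84.264 = 330.349

t(1,3)=3.564 V=330.349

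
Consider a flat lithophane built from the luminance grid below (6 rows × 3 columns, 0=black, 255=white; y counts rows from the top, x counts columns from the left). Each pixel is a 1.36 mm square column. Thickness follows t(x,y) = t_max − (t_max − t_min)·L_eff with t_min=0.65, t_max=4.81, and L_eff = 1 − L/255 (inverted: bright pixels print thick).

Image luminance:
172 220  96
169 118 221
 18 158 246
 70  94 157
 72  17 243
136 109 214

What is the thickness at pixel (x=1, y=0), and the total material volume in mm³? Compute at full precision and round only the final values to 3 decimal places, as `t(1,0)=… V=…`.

span = t_max - t_min = 4.81 - 0.65 = 4.160
L(1,0) = 220, L_eff = 1 - 220/255 = 0.137255 (inverted)
t(1,0) = 4.81 - 4.160·0.137255 = 4.239
Σt over all 6·3 pixels = 135083/2550 ≈ 52.9737255
V = pitch²·Σt = 1.36²·135083/2550 = 97.980

t(1,0)=4.239 V=97.980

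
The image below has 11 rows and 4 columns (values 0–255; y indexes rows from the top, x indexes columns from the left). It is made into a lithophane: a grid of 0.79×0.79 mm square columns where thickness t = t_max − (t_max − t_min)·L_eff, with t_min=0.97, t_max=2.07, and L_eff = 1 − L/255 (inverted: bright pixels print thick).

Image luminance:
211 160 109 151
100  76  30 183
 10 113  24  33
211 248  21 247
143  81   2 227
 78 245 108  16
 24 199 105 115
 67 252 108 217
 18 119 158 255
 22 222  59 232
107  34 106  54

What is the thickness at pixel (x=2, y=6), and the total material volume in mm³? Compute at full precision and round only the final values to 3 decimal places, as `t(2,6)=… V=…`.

t(2,6)=1.423 V=40.905

span = t_max - t_min = 2.07 - 0.97 = 1.100
L(2,6) = 105, L_eff = 1 - 105/255 = 0.588235 (inverted)
t(2,6) = 2.07 - 1.100·0.588235 = 1.423
Σt over all 11·4 pixels = 83567/1275 ≈ 65.5427451
V = pitch²·Σt = 0.79²·83567/1275 = 40.905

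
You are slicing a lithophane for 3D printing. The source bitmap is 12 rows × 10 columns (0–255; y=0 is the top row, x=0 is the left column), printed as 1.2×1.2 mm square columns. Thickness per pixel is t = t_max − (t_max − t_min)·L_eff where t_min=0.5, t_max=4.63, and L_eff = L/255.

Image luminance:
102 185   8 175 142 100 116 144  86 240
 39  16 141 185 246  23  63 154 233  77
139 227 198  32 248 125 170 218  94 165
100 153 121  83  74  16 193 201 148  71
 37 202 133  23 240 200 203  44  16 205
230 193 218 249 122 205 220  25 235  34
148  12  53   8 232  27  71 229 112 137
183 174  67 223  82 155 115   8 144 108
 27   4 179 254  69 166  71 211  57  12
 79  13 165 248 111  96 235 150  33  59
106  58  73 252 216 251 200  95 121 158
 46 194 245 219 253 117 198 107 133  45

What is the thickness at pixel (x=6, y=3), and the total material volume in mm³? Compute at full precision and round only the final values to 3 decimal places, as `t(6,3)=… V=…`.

t(6,3)=1.504 V=429.262

span = t_max - t_min = 4.63 - 0.5 = 4.130
L(6,3) = 193, L_eff = 193/255 = 0.756863
t(6,3) = 4.63 - 4.130·0.756863 = 1.504
Σt over all 12·10 pixels = 7601513/25500 ≈ 298.0985490
V = pitch²·Σt = 1.2²·7601513/25500 = 429.262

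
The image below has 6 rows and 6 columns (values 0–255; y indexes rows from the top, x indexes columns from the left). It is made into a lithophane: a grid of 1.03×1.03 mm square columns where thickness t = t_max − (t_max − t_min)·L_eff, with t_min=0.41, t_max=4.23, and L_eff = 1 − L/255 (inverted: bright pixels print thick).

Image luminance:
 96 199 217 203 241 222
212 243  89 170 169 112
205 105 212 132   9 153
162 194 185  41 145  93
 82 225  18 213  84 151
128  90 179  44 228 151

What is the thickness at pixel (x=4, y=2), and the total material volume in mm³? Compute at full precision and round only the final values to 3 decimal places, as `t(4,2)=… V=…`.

span = t_max - t_min = 4.23 - 0.41 = 3.820
L(4,2) = 9, L_eff = 1 - 9/255 = 0.964706 (inverted)
t(4,2) = 4.23 - 3.820·0.964706 = 0.545
Σt over all 6·6 pixels = 609986/6375 ≈ 95.6840784
V = pitch²·Σt = 1.03²·609986/6375 = 101.511

t(4,2)=0.545 V=101.511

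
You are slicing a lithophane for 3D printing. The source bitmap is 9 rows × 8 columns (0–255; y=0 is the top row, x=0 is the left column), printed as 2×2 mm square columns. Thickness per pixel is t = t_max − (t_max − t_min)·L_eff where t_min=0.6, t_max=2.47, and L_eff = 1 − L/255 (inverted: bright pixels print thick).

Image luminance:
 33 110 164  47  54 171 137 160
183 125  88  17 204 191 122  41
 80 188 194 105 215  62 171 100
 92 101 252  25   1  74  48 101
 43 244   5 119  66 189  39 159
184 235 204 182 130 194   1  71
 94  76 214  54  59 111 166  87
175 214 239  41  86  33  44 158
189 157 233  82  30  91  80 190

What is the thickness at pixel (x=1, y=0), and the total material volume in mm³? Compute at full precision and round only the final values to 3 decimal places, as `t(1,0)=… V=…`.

span = t_max - t_min = 2.47 - 0.6 = 1.870
L(1,0) = 110, L_eff = 1 - 110/255 = 0.568627 (inverted)
t(1,0) = 2.47 - 1.870·0.568627 = 1.407
Σt over all 9·8 pixels = 39916/375 ≈ 106.4426667
V = pitch²·Σt = 2²·39916/375 = 425.771

t(1,0)=1.407 V=425.771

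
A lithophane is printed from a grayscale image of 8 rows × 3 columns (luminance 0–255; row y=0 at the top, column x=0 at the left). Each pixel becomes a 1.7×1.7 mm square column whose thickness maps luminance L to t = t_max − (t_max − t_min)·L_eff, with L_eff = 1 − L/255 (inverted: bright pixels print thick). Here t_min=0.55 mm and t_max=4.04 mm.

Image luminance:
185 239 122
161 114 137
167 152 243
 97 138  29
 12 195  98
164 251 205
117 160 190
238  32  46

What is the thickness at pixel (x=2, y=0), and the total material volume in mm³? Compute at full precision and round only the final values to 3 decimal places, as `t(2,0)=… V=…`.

t(2,0)=2.220 V=176.268

span = t_max - t_min = 4.04 - 0.55 = 3.490
L(2,0) = 122, L_eff = 1 - 122/255 = 0.521569 (inverted)
t(2,0) = 4.04 - 3.490·0.521569 = 2.220
Σt over all 8·3 pixels = 129609/2125 ≈ 60.9924706
V = pitch²·Σt = 1.7²·129609/2125 = 176.268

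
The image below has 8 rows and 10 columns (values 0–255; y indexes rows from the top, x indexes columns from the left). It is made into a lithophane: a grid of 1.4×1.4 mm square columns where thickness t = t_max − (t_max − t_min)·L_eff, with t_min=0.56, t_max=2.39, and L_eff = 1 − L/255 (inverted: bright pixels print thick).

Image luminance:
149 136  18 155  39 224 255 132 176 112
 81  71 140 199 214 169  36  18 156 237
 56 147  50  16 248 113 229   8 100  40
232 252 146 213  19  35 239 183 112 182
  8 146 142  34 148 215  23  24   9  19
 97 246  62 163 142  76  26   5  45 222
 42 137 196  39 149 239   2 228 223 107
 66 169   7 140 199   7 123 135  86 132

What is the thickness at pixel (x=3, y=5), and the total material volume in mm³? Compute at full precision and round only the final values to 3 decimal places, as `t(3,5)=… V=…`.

t(3,5)=1.730 V=223.051

span = t_max - t_min = 2.39 - 0.56 = 1.830
L(3,5) = 163, L_eff = 1 - 163/255 = 0.360784 (inverted)
t(3,5) = 2.39 - 1.830·0.360784 = 1.730
Σt over all 8·10 pixels = 193463/1700 ≈ 113.8017647
V = pitch²·Σt = 1.4²·193463/1700 = 223.051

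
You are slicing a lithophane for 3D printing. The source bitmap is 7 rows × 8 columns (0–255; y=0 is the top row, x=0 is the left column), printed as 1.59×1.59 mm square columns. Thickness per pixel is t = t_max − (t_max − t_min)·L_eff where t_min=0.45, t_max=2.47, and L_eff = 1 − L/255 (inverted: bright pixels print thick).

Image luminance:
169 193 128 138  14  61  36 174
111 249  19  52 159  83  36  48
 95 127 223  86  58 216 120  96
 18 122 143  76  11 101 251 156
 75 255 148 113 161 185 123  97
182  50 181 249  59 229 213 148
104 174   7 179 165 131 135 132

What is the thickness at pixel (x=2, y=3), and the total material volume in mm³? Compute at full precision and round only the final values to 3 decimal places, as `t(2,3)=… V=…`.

t(2,3)=1.583 V=205.175

span = t_max - t_min = 2.47 - 0.45 = 2.020
L(2,3) = 143, L_eff = 1 - 143/255 = 0.439216 (inverted)
t(2,3) = 2.47 - 2.020·0.439216 = 1.583
Σt over all 7·8 pixels = 517382/6375 ≈ 81.1579608
V = pitch²·Σt = 1.59²·517382/6375 = 205.175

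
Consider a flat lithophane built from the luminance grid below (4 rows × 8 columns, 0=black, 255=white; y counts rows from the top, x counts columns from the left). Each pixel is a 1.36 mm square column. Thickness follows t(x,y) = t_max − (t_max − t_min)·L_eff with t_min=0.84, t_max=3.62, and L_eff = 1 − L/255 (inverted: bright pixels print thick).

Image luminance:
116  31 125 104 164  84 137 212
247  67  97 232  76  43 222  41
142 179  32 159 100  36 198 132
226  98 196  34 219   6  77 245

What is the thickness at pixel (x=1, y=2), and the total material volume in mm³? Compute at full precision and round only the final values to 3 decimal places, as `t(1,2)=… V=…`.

t(1,2)=2.791 V=131.927

span = t_max - t_min = 3.62 - 0.84 = 2.780
L(1,2) = 179, L_eff = 1 - 179/255 = 0.298039 (inverted)
t(1,2) = 3.62 - 2.780·0.298039 = 2.791
Σt over all 4·8 pixels = 303141/4250 ≈ 71.3272941
V = pitch²·Σt = 1.36²·303141/4250 = 131.927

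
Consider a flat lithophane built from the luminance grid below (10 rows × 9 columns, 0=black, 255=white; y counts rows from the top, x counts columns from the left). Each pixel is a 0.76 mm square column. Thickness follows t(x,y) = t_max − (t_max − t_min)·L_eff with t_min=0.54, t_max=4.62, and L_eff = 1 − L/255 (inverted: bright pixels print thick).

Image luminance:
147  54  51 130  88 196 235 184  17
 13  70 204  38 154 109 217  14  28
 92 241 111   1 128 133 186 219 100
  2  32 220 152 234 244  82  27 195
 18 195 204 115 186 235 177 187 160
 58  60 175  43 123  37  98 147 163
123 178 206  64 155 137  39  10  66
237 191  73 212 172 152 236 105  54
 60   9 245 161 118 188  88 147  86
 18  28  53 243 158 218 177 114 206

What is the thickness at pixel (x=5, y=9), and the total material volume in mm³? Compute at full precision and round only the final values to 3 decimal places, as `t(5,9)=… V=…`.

span = t_max - t_min = 4.62 - 0.54 = 4.080
L(5,9) = 218, L_eff = 1 - 218/255 = 0.145098 (inverted)
t(5,9) = 4.62 - 4.080·0.145098 = 4.028
Σt over all 10·9 pixels = 231.896
V = pitch²·Σt = 0.76²·231.896 = 133.943

t(5,9)=4.028 V=133.943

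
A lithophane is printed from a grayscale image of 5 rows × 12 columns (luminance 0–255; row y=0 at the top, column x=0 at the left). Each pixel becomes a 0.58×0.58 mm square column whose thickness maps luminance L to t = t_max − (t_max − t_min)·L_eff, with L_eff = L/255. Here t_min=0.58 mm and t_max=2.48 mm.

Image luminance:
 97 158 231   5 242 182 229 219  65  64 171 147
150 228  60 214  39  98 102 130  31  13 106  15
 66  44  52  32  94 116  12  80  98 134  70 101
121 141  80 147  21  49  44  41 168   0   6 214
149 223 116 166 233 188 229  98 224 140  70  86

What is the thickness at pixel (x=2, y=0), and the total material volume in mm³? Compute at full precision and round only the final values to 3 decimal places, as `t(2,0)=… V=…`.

t(2,0)=0.759 V=32.889

span = t_max - t_min = 2.48 - 0.58 = 1.900
L(2,0) = 231, L_eff = 231/255 = 0.905882
t(2,0) = 2.48 - 1.900·0.905882 = 0.759
Σt over all 5·12 pixels = 83103/850 ≈ 97.7682353
V = pitch²·Σt = 0.58²·83103/850 = 32.889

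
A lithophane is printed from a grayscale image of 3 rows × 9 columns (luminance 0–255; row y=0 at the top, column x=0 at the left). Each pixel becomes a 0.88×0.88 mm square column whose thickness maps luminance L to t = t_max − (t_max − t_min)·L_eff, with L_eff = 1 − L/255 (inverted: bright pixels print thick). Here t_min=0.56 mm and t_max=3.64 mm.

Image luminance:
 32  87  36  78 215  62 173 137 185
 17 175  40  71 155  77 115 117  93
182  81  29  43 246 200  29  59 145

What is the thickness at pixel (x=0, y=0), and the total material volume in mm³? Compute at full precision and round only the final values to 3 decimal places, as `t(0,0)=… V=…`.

t(0,0)=0.947 V=38.638

span = t_max - t_min = 3.64 - 0.56 = 3.080
L(0,0) = 32, L_eff = 1 - 32/255 = 0.874510 (inverted)
t(0,0) = 3.64 - 3.080·0.874510 = 0.947
Σt over all 3·9 pixels = 318073/6375 ≈ 49.8938039
V = pitch²·Σt = 0.88²·318073/6375 = 38.638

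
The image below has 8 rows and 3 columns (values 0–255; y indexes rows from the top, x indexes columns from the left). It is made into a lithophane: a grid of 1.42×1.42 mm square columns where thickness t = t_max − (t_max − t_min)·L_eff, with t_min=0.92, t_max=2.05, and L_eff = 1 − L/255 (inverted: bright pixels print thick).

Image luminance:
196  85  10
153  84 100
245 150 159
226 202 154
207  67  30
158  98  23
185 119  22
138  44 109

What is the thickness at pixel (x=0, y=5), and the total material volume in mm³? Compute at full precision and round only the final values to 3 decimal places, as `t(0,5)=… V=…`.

t(0,5)=1.620 V=71.007

span = t_max - t_min = 2.05 - 0.92 = 1.130
L(0,5) = 158, L_eff = 1 - 158/255 = 0.380392 (inverted)
t(0,5) = 2.05 - 1.130·0.380392 = 1.620
Σt over all 8·3 pixels = 74831/2125 ≈ 35.2145882
V = pitch²·Σt = 1.42²·74831/2125 = 71.007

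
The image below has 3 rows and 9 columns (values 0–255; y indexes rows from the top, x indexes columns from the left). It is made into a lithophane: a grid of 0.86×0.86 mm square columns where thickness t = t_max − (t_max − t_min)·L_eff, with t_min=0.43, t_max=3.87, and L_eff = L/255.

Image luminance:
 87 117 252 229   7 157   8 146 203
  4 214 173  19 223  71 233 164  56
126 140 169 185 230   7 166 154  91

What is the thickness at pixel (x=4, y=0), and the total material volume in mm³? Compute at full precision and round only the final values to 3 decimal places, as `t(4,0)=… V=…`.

span = t_max - t_min = 3.87 - 0.43 = 3.440
L(4,0) = 7, L_eff = 7/255 = 0.027451
t(4,0) = 3.87 - 3.440·0.027451 = 3.776
Σt over all 3·9 pixels = 1415431/25500 ≈ 55.5070980
V = pitch²·Σt = 0.86²·1415431/25500 = 41.053

t(4,0)=3.776 V=41.053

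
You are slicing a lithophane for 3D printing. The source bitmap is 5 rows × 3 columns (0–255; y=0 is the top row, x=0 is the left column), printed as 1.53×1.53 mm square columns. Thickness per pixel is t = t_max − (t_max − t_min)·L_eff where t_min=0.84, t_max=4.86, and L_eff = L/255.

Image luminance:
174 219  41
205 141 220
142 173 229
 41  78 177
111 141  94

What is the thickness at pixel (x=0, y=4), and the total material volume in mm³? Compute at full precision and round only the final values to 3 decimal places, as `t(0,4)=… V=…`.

span = t_max - t_min = 4.86 - 0.84 = 4.020
L(0,4) = 111, L_eff = 111/255 = 0.435294
t(0,4) = 4.86 - 4.020·0.435294 = 3.110
Σt over all 5·3 pixels = 163363/4250 ≈ 38.4383529
V = pitch²·Σt = 1.53²·163363/4250 = 89.980

t(0,4)=3.110 V=89.980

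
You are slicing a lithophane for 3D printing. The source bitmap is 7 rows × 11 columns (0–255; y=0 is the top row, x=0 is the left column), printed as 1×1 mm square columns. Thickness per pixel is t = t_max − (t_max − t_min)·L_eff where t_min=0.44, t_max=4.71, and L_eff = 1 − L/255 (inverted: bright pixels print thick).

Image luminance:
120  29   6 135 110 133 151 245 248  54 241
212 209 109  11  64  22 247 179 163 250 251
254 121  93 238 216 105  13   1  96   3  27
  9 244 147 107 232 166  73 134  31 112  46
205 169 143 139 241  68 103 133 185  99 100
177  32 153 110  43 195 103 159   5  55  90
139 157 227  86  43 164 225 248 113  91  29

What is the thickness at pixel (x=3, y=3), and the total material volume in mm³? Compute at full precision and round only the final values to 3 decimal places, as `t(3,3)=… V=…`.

span = t_max - t_min = 4.71 - 0.44 = 4.270
L(3,3) = 107, L_eff = 1 - 107/255 = 0.580392 (inverted)
t(3,3) = 4.71 - 4.270·0.580392 = 2.232
Σt over all 7·11 pixels = 2542631/12750 ≈ 199.4220392
V = pitch²·Σt = 1²·2542631/12750 = 199.422

t(3,3)=2.232 V=199.422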